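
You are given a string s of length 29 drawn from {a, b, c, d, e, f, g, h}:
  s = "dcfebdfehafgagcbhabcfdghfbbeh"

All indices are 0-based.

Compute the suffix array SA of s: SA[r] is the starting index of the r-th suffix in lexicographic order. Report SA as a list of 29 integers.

rank→(start, suffix):
  0 → (17, 'abcfdghfbbeh')
  1 → (9, 'afgagcbhabcfdghfbbeh')
  2 → (12, 'agcbhabcfdghfbbeh')
  3 → (25, 'bbeh')
  4 → (18, 'bcfdghfbbeh')
  5 → (4, 'bdfehafgagcbhabcfdghfbbeh')
  6 → (26, 'beh')
  7 → (15, 'bhabcfdghfbbeh')
  8 → (14, 'cbhabcfdghfbbeh')
  9 → (19, 'cfdghfbbeh')
  10 → (1, 'cfebdfehafgagcbhabcfdghfbbeh')
  11 → (0, 'dcfebdfehafgagcbhabcfdghfbbeh')
  12 → (5, 'dfehafgagcbhabcfdghfbbeh')
  13 → (21, 'dghfbbeh')
  14 → (3, 'ebdfehafgagcbhabcfdghfbbeh')
  15 → (27, 'eh')
  16 → (7, 'ehafgagcbhabcfdghfbbeh')
  17 → (24, 'fbbeh')
  18 → (20, 'fdghfbbeh')
  19 → (2, 'febdfehafgagcbhabcfdghfbbeh')
  20 → (6, 'fehafgagcbhabcfdghfbbeh')
  21 → (10, 'fgagcbhabcfdghfbbeh')
  22 → (11, 'gagcbhabcfdghfbbeh')
  23 → (13, 'gcbhabcfdghfbbeh')
  24 → (22, 'ghfbbeh')
  25 → (28, 'h')
  26 → (16, 'habcfdghfbbeh')
  27 → (8, 'hafgagcbhabcfdghfbbeh')
  28 → (23, 'hfbbeh')

[17, 9, 12, 25, 18, 4, 26, 15, 14, 19, 1, 0, 5, 21, 3, 27, 7, 24, 20, 2, 6, 10, 11, 13, 22, 28, 16, 8, 23]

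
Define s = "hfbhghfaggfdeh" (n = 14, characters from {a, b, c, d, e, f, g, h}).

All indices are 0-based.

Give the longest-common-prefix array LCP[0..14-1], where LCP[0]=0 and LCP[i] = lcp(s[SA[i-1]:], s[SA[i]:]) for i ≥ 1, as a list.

[0, 0, 0, 0, 0, 1, 1, 0, 1, 1, 0, 1, 2, 1]

sorted suffixes:
  #0 SA[0]=7  'aggfdeh'
  #1 SA[1]=2  'bhghfaggfdeh'
  #2 SA[2]=11  'deh'
  #3 SA[3]=12  'eh'
  #4 SA[4]=6  'faggfdeh'
  #5 SA[5]=1  'fbhghfaggfdeh'
  #6 SA[6]=10  'fdeh'
  #7 SA[7]=9  'gfdeh'
  #8 SA[8]=8  'ggfdeh'
  #9 SA[9]=4  'ghfaggfdeh'
  #10 SA[10]=13  'h'
  #11 SA[11]=5  'hfaggfdeh'
  #12 SA[12]=0  'hfbhghfaggfdeh'
  #13 SA[13]=3  'hghfaggfdeh'

SA = [7, 2, 11, 12, 6, 1, 10, 9, 8, 4, 13, 5, 0, 3]
i: (SA[i-1],SA[i]) lcp shared
  1: (7,2) 0 ''
  2: (2,11) 0 ''
  3: (11,12) 0 ''
  4: (12,6) 0 ''
  5: (6,1) 1 'f'
  6: (1,10) 1 'f'
  7: (10,9) 0 ''
  8: (9,8) 1 'g'
  9: (8,4) 1 'g'
  10: (4,13) 0 ''
  11: (13,5) 1 'h'
  12: (5,0) 2 'hf'
  13: (0,3) 1 'h'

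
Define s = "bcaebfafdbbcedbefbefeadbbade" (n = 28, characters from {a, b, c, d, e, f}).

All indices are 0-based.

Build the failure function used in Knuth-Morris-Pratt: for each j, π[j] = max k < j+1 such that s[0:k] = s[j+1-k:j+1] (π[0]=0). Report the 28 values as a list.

[0, 0, 0, 0, 1, 0, 0, 0, 0, 1, 1, 2, 0, 0, 1, 0, 0, 1, 0, 0, 0, 0, 0, 1, 1, 0, 0, 0]

π[0] = 0
j=1 s[j]='c': π[1]=0 (border '')
j=2 s[j]='a': π[2]=0 (border '')
j=3 s[j]='e': π[3]=0 (border '')
j=4 s[j]='b': π[4]=1 (border 'b')
j=5 s[j]='f': k: 1→0; π[5]=0 (border '')
j=6 s[j]='a': π[6]=0 (border '')
j=7 s[j]='f': π[7]=0 (border '')
j=8 s[j]='d': π[8]=0 (border '')
j=9 s[j]='b': π[9]=1 (border 'b')
j=10 s[j]='b': k: 1→0; π[10]=1 (border 'b')
j=11 s[j]='c': π[11]=2 (border 'bc')
j=12 s[j]='e': k: 2→0; π[12]=0 (border '')
j=13 s[j]='d': π[13]=0 (border '')
j=14 s[j]='b': π[14]=1 (border 'b')
j=15 s[j]='e': k: 1→0; π[15]=0 (border '')
j=16 s[j]='f': π[16]=0 (border '')
j=17 s[j]='b': π[17]=1 (border 'b')
j=18 s[j]='e': k: 1→0; π[18]=0 (border '')
j=19 s[j]='f': π[19]=0 (border '')
j=20 s[j]='e': π[20]=0 (border '')
j=21 s[j]='a': π[21]=0 (border '')
j=22 s[j]='d': π[22]=0 (border '')
j=23 s[j]='b': π[23]=1 (border 'b')
j=24 s[j]='b': k: 1→0; π[24]=1 (border 'b')
j=25 s[j]='a': k: 1→0; π[25]=0 (border '')
j=26 s[j]='d': π[26]=0 (border '')
j=27 s[j]='e': π[27]=0 (border '')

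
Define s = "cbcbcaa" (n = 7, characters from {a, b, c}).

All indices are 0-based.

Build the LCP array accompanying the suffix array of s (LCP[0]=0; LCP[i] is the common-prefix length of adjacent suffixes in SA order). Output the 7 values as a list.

rank | idx | suffix
   0 |   6 | a
   1 |   5 | aa
   2 |   3 | bcaa
   3 |   1 | bcbcaa
   4 |   4 | caa
   5 |   2 | cbcaa
   6 |   0 | cbcbcaa

SA = [6, 5, 3, 1, 4, 2, 0]
[i] adj suffixes → lcp
  [1] 6/5 → 1 ('a')
  [2] 5/3 → 0 ('')
  [3] 3/1 → 2 ('bc')
  [4] 1/4 → 0 ('')
  [5] 4/2 → 1 ('c')
  [6] 2/0 → 3 ('cbc')

[0, 1, 0, 2, 0, 1, 3]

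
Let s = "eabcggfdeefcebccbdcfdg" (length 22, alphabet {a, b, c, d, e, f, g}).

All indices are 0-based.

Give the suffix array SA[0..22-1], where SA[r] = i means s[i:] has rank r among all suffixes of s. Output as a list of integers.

rank | idx | suffix
   0 |   1 | abcggfdeefcebccbdcfdg
   1 |  13 | bccbdcfdg
   2 |   2 | bcggfdeefcebccbdcfdg
   3 |  16 | bdcfdg
   4 |  15 | cbdcfdg
   5 |  14 | ccbdcfdg
   6 |  11 | cebccbdcfdg
   7 |  18 | cfdg
   8 |   3 | cggfdeefcebccbdcfdg
   9 |  17 | dcfdg
  10 |   7 | deefcebccbdcfdg
  11 |  20 | dg
  12 |   0 | eabcggfdeefcebccbdcfdg
  13 |  12 | ebccbdcfdg
  14 |   8 | eefcebccbdcfdg
  15 |   9 | efcebccbdcfdg
  16 |  10 | fcebccbdcfdg
  17 |   6 | fdeefcebccbdcfdg
  18 |  19 | fdg
  19 |  21 | g
  20 |   5 | gfdeefcebccbdcfdg
  21 |   4 | ggfdeefcebccbdcfdg

[1, 13, 2, 16, 15, 14, 11, 18, 3, 17, 7, 20, 0, 12, 8, 9, 10, 6, 19, 21, 5, 4]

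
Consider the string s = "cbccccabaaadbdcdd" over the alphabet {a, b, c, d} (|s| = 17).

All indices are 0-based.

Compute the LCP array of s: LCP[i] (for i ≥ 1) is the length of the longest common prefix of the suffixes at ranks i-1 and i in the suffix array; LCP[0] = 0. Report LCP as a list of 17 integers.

rank→(start, suffix):
  0 → (8, 'aaadbdcdd')
  1 → (9, 'aadbdcdd')
  2 → (6, 'abaaadbdcdd')
  3 → (10, 'adbdcdd')
  4 → (7, 'baaadbdcdd')
  5 → (1, 'bccccabaaadbdcdd')
  6 → (12, 'bdcdd')
  7 → (5, 'cabaaadbdcdd')
  8 → (0, 'cbccccabaaadbdcdd')
  9 → (4, 'ccabaaadbdcdd')
  10 → (3, 'cccabaaadbdcdd')
  11 → (2, 'ccccabaaadbdcdd')
  12 → (14, 'cdd')
  13 → (16, 'd')
  14 → (11, 'dbdcdd')
  15 → (13, 'dcdd')
  16 → (15, 'dd')

SA = [8, 9, 6, 10, 7, 1, 12, 5, 0, 4, 3, 2, 14, 16, 11, 13, 15]
[i] adj suffixes → lcp
  [1] 8/9 → 2 ('aa')
  [2] 9/6 → 1 ('a')
  [3] 6/10 → 1 ('a')
  [4] 10/7 → 0 ('')
  [5] 7/1 → 1 ('b')
  [6] 1/12 → 1 ('b')
  [7] 12/5 → 0 ('')
  [8] 5/0 → 1 ('c')
  [9] 0/4 → 1 ('c')
  [10] 4/3 → 2 ('cc')
  [11] 3/2 → 3 ('ccc')
  [12] 2/14 → 1 ('c')
  [13] 14/16 → 0 ('')
  [14] 16/11 → 1 ('d')
  [15] 11/13 → 1 ('d')
  [16] 13/15 → 1 ('d')

[0, 2, 1, 1, 0, 1, 1, 0, 1, 1, 2, 3, 1, 0, 1, 1, 1]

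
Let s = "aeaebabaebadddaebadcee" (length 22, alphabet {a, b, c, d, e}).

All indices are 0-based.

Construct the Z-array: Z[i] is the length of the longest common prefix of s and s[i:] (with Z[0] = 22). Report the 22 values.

[22, 0, 2, 0, 0, 1, 0, 2, 0, 0, 1, 0, 0, 0, 2, 0, 0, 1, 0, 0, 0, 0]

Z[0]=22
i=1: i≥r, start 0; Z[1]=0
i=2: i≥r, start 0; Z[2]=2 scan→box=[2,4)
i=3: min(r-i=1, Z[1]=0)=0; Z[3]=0
i=4: i≥r, start 0; Z[4]=0
i=5: i≥r, start 0; Z[5]=1 scan→box=[5,6)
i=6: i≥r, start 0; Z[6]=0
i=7: i≥r, start 0; Z[7]=2 scan→box=[7,9)
i=8: min(r-i=1, Z[1]=0)=0; Z[8]=0
i=9: i≥r, start 0; Z[9]=0
i=10: i≥r, start 0; Z[10]=1 scan→box=[10,11)
i=11: i≥r, start 0; Z[11]=0
i=12: i≥r, start 0; Z[12]=0
i=13: i≥r, start 0; Z[13]=0
i=14: i≥r, start 0; Z[14]=2 scan→box=[14,16)
i=15: min(r-i=1, Z[1]=0)=0; Z[15]=0
i=16: i≥r, start 0; Z[16]=0
i=17: i≥r, start 0; Z[17]=1 scan→box=[17,18)
i=18: i≥r, start 0; Z[18]=0
i=19: i≥r, start 0; Z[19]=0
i=20: i≥r, start 0; Z[20]=0
i=21: i≥r, start 0; Z[21]=0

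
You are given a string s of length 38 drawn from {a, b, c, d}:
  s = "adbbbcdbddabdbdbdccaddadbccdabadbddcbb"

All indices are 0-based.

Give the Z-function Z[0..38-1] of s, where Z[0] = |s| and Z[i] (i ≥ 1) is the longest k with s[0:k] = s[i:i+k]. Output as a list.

[38, 0, 0, 0, 0, 0, 0, 0, 0, 0, 1, 0, 0, 0, 0, 0, 0, 0, 0, 2, 0, 0, 3, 0, 0, 0, 0, 0, 1, 0, 3, 0, 0, 0, 0, 0, 0, 0]

Z[0]=38
i=1: fresh scan; Z[1]=0
i=2: fresh scan; Z[2]=0
i=3: fresh scan; Z[3]=0
i=4: fresh scan; Z[4]=0
i=5: fresh scan; Z[5]=0
i=6: fresh scan; Z[6]=0
i=7: fresh scan; Z[7]=0
i=8: fresh scan; Z[8]=0
i=9: fresh scan; Z[9]=0
i=10: fresh scan; Z[10]=1 extend→box=[10,11)
i=11: fresh scan; Z[11]=0
i=12: fresh scan; Z[12]=0
i=13: fresh scan; Z[13]=0
i=14: fresh scan; Z[14]=0
i=15: fresh scan; Z[15]=0
i=16: fresh scan; Z[16]=0
i=17: fresh scan; Z[17]=0
i=18: fresh scan; Z[18]=0
i=19: fresh scan; Z[19]=2 extend→box=[19,21)
i=20: min(r-i=1, Z[1]=0)=0; Z[20]=0
i=21: fresh scan; Z[21]=0
i=22: fresh scan; Z[22]=3 extend→box=[22,25)
i=23: min(r-i=2, Z[1]=0)=0; Z[23]=0
i=24: min(r-i=1, Z[2]=0)=0; Z[24]=0
i=25: fresh scan; Z[25]=0
i=26: fresh scan; Z[26]=0
i=27: fresh scan; Z[27]=0
i=28: fresh scan; Z[28]=1 extend→box=[28,29)
i=29: fresh scan; Z[29]=0
i=30: fresh scan; Z[30]=3 extend→box=[30,33)
i=31: min(r-i=2, Z[1]=0)=0; Z[31]=0
i=32: min(r-i=1, Z[2]=0)=0; Z[32]=0
i=33: fresh scan; Z[33]=0
i=34: fresh scan; Z[34]=0
i=35: fresh scan; Z[35]=0
i=36: fresh scan; Z[36]=0
i=37: fresh scan; Z[37]=0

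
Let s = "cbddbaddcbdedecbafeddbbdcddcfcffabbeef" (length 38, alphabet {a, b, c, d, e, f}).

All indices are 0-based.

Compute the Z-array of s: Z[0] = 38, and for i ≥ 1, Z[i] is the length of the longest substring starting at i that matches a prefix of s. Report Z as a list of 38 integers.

[38, 0, 0, 0, 0, 0, 0, 0, 3, 0, 0, 0, 0, 0, 2, 0, 0, 0, 0, 0, 0, 0, 0, 0, 1, 0, 0, 1, 0, 1, 0, 0, 0, 0, 0, 0, 0, 0]

Z[0]=38
i=1: i≥r, start 0; Z[1]=0
i=2: i≥r, start 0; Z[2]=0
i=3: i≥r, start 0; Z[3]=0
i=4: i≥r, start 0; Z[4]=0
i=5: i≥r, start 0; Z[5]=0
i=6: i≥r, start 0; Z[6]=0
i=7: i≥r, start 0; Z[7]=0
i=8: i≥r, start 0; Z[8]=3 grow→box=[8,11)
i=9: min(r-i=2, Z[1]=0)=0; Z[9]=0
i=10: min(r-i=1, Z[2]=0)=0; Z[10]=0
i=11: i≥r, start 0; Z[11]=0
i=12: i≥r, start 0; Z[12]=0
i=13: i≥r, start 0; Z[13]=0
i=14: i≥r, start 0; Z[14]=2 grow→box=[14,16)
i=15: min(r-i=1, Z[1]=0)=0; Z[15]=0
i=16: i≥r, start 0; Z[16]=0
i=17: i≥r, start 0; Z[17]=0
i=18: i≥r, start 0; Z[18]=0
i=19: i≥r, start 0; Z[19]=0
i=20: i≥r, start 0; Z[20]=0
i=21: i≥r, start 0; Z[21]=0
i=22: i≥r, start 0; Z[22]=0
i=23: i≥r, start 0; Z[23]=0
i=24: i≥r, start 0; Z[24]=1 grow→box=[24,25)
i=25: i≥r, start 0; Z[25]=0
i=26: i≥r, start 0; Z[26]=0
i=27: i≥r, start 0; Z[27]=1 grow→box=[27,28)
i=28: i≥r, start 0; Z[28]=0
i=29: i≥r, start 0; Z[29]=1 grow→box=[29,30)
i=30: i≥r, start 0; Z[30]=0
i=31: i≥r, start 0; Z[31]=0
i=32: i≥r, start 0; Z[32]=0
i=33: i≥r, start 0; Z[33]=0
i=34: i≥r, start 0; Z[34]=0
i=35: i≥r, start 0; Z[35]=0
i=36: i≥r, start 0; Z[36]=0
i=37: i≥r, start 0; Z[37]=0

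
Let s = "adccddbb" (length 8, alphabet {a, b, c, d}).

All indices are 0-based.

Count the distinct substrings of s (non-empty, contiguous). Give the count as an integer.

sorted suffixes:
  #0 SA[0]=0  'adccddbb'
  #1 SA[1]=7  'b'
  #2 SA[2]=6  'bb'
  #3 SA[3]=2  'ccddbb'
  #4 SA[4]=3  'cddbb'
  #5 SA[5]=5  'dbb'
  #6 SA[6]=1  'dccddbb'
  #7 SA[7]=4  'ddbb'

SA = [0, 7, 6, 2, 3, 5, 1, 4]
rank  pair      lcp
   1  s[0:],s[7:]  0  ''
   2  s[7:],s[6:]  1  'b'
   3  s[6:],s[2:]  0  ''
   4  s[2:],s[3:]  1  'c'
   5  s[3:],s[5:]  0  ''
   6  s[5:],s[1:]  1  'd'
   7  s[1:],s[4:]  1  'd'

n(n+1)/2 = 8·9/2 = 36
Σ LCP = 0 + 0 + 1 + 0 + 1 + 0 + 1 + 1 = 4
distinct = 36 − 4 = 32

32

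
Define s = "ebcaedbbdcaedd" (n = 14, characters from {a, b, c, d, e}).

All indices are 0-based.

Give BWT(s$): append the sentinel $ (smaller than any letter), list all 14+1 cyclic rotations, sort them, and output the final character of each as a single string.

dccdebbddebe$aa

rank  rotation         last
    0  $ebcaedbbdcaedd  d
    1  aedbbdcaedd$ebc  c
    2  aedd$ebcaedbbdc  c
    3  bbdcaedd$ebcaed  d
    4  bcaedbbdcaedd$e  e
    5  bdcaedd$ebcaedb  b
    6  caedbbdcaedd$eb  b
    7  caedd$ebcaedbbd  d
    8  d$ebcaedbbdcaed  d
    9  dbbdcaedd$ebcae  e
   10  dcaedd$ebcaedbb  b
   11  dd$ebcaedbbdcae  e
   12  ebcaedbbdcaedd$  $
   13  edbbdcaedd$ebca  a
   14  edd$ebcaedbbdca  a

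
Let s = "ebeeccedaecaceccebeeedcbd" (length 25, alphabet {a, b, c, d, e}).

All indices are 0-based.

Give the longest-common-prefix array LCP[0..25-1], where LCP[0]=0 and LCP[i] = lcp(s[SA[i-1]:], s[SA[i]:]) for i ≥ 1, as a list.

[0, 1, 0, 1, 3, 0, 1, 1, 3, 1, 2, 2, 0, 1, 1, 0, 4, 1, 2, 4, 1, 2, 1, 2, 2]

sorted suffixes:
  #0 SA[0]=11  'aceccebeeedcbd'
  #1 SA[1]=8  'aecaceccebeeedcbd'
  #2 SA[2]=23  'bd'
  #3 SA[3]=1  'beeccedaecaceccebeeedcbd'
  #4 SA[4]=17  'beeedcbd'
  #5 SA[5]=10  'caceccebeeedcbd'
  #6 SA[6]=22  'cbd'
  #7 SA[7]=14  'ccebeeedcbd'
  #8 SA[8]=4  'ccedaecaceccebeeedcbd'
  #9 SA[9]=15  'cebeeedcbd'
  #10 SA[10]=12  'ceccebeeedcbd'
  #11 SA[11]=5  'cedaecaceccebeeedcbd'
  #12 SA[12]=24  'd'
  #13 SA[13]=7  'daecaceccebeeedcbd'
  #14 SA[14]=21  'dcbd'
  #15 SA[15]=0  'ebeeccedaecaceccebeeedcbd'
  #16 SA[16]=16  'ebeeedcbd'
  #17 SA[17]=9  'ecaceccebeeedcbd'
  #18 SA[18]=13  'eccebeeedcbd'
  #19 SA[19]=3  'eccedaecaceccebeeedcbd'
  #20 SA[20]=6  'edaecaceccebeeedcbd'
  #21 SA[21]=20  'edcbd'
  #22 SA[22]=2  'eeccedaecaceccebeeedcbd'
  #23 SA[23]=19  'eedcbd'
  #24 SA[24]=18  'eeedcbd'

SA = [11, 8, 23, 1, 17, 10, 22, 14, 4, 15, 12, 5, 24, 7, 21, 0, 16, 9, 13, 3, 6, 20, 2, 19, 18]
i: (SA[i-1],SA[i]) lcp shared
  1: (11,8) 1 'a'
  2: (8,23) 0 ''
  3: (23,1) 1 'b'
  4: (1,17) 3 'bee'
  5: (17,10) 0 ''
  6: (10,22) 1 'c'
  7: (22,14) 1 'c'
  8: (14,4) 3 'cce'
  9: (4,15) 1 'c'
  10: (15,12) 2 'ce'
  11: (12,5) 2 'ce'
  12: (5,24) 0 ''
  13: (24,7) 1 'd'
  14: (7,21) 1 'd'
  15: (21,0) 0 ''
  16: (0,16) 4 'ebee'
  17: (16,9) 1 'e'
  18: (9,13) 2 'ec'
  19: (13,3) 4 'ecce'
  20: (3,6) 1 'e'
  21: (6,20) 2 'ed'
  22: (20,2) 1 'e'
  23: (2,19) 2 'ee'
  24: (19,18) 2 'ee'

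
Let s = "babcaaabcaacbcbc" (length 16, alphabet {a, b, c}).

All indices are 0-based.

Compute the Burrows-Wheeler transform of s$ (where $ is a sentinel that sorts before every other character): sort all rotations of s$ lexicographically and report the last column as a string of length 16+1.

ccacbaa$caacbbbba

rank  rotation           last
    0  $babcaaabcaacbcbc  c
    1  aaabcaacbcbc$babc  c
    2  aabcaacbcbc$babca  a
    3  aacbcbc$babcaaabc  c
    4  abcaaabcaacbcbc$b  b
    5  abcaacbcbc$babcaa  a
    6  acbcbc$babcaaabca  a
    7  babcaaabcaacbcbc$  $
    8  bc$babcaaabcaacbc  c
    9  bcaaabcaacbcbc$ba  a
   10  bcaacbcbc$babcaaa  a
   11  bcbc$babcaaabcaac  c
   12  c$babcaaabcaacbcb  b
   13  caaabcaacbcbc$bab  b
   14  caacbcbc$babcaaab  b
   15  cbc$babcaaabcaacb  b
   16  cbcbc$babcaaabcaa  a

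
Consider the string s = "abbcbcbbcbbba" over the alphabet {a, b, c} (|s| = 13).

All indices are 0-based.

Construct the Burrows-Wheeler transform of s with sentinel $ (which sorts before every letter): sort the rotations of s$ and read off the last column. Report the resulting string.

rank  rotation        last
    0  $abbcbcbbcbbba  a
    1  a$abbcbcbbcbbb  b
    2  abbcbcbbcbbba$  $
    3  ba$abbcbcbbcbb  b
    4  bba$abbcbcbbcb  b
    5  bbba$abbcbcbbc  c
    6  bbcbbba$abbcbc  c
    7  bbcbcbbcbbba$a  a
    8  bcbbba$abbcbcb  b
    9  bcbbcbbba$abbc  c
   10  bcbcbbcbbba$ab  b
   11  cbbba$abbcbcbb  b
   12  cbbcbbba$abbcb  b
   13  cbcbbcbbba$abb  b

ab$bbccabcbbbb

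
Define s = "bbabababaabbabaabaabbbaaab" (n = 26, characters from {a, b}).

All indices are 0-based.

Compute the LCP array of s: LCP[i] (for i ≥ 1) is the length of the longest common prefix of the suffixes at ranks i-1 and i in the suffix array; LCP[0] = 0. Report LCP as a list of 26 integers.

rank→(start, suffix):
  0 → (22, 'aaab')
  1 → (23, 'aab')
  2 → (14, 'aabaabbbaaab')
  3 → (8, 'aabbabaabaabbbaaab')
  4 → (17, 'aabbbaaab')
  5 → (24, 'ab')
  6 → (12, 'abaabaabbbaaab')
  7 → (6, 'abaabbabaabaabbbaaab')
  8 → (15, 'abaabbbaaab')
  9 → (4, 'ababaabbabaabaabbbaaab')
  10 → (2, 'abababaabbabaabaabbbaaab')
  11 → (9, 'abbabaabaabbbaaab')
  12 → (18, 'abbbaaab')
  13 → (25, 'b')
  14 → (21, 'baaab')
  15 → (13, 'baabaabbbaaab')
  16 → (7, 'baabbabaabaabbbaaab')
  17 → (16, 'baabbbaaab')
  18 → (11, 'babaabaabbbaaab')
  19 → (5, 'babaabbabaabaabbbaaab')
  20 → (3, 'bababaabbabaabaabbbaaab')
  21 → (1, 'babababaabbabaabaabbbaaab')
  22 → (20, 'bbaaab')
  23 → (10, 'bbabaabaabbbaaab')
  24 → (0, 'bbabababaabbabaabaabbbaaab')
  25 → (19, 'bbbaaab')

SA = [22, 23, 14, 8, 17, 24, 12, 6, 15, 4, 2, 9, 18, 25, 21, 13, 7, 16, 11, 5, 3, 1, 20, 10, 0, 19]
rank  pair      lcp
   1  s[22:],s[23:]  2  'aa'
   2  s[23:],s[14:]  3  'aab'
   3  s[14:],s[8:]  3  'aab'
   4  s[8:],s[17:]  4  'aabb'
   5  s[17:],s[24:]  1  'a'
   6  s[24:],s[12:]  2  'ab'
   7  s[12:],s[6:]  5  'abaab'
   8  s[6:],s[15:]  6  'abaabb'
   9  s[15:],s[4:]  3  'aba'
  10  s[4:],s[2:]  5  'ababa'
  11  s[2:],s[9:]  2  'ab'
  12  s[9:],s[18:]  3  'abb'
  13  s[18:],s[25:]  0  ''
  14  s[25:],s[21:]  1  'b'
  15  s[21:],s[13:]  3  'baa'
  16  s[13:],s[7:]  4  'baab'
  17  s[7:],s[16:]  5  'baabb'
  18  s[16:],s[11:]  2  'ba'
  19  s[11:],s[5:]  6  'babaab'
  20  s[5:],s[3:]  4  'baba'
  21  s[3:],s[1:]  6  'bababa'
  22  s[1:],s[20:]  1  'b'
  23  s[20:],s[10:]  3  'bba'
  24  s[10:],s[0:]  5  'bbaba'
  25  s[0:],s[19:]  2  'bb'

[0, 2, 3, 3, 4, 1, 2, 5, 6, 3, 5, 2, 3, 0, 1, 3, 4, 5, 2, 6, 4, 6, 1, 3, 5, 2]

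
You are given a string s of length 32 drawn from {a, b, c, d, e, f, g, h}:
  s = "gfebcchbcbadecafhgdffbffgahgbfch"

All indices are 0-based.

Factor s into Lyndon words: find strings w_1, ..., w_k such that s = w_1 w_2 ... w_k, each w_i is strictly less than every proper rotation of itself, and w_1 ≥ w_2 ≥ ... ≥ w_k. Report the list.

["g", "f", "e", "bcch", "bc", "b", "adecafhgdffbffgahgbfch"]

emit factor 1: 'g' (i=0, period=1)
emit factor 2: 'f' (i=1, period=1)
emit factor 3: 'e' (i=2, period=1)
emit factor 4: 'bcch' (i=3, period=4)
emit factor 5: 'bc' (i=7, period=2)
emit factor 6: 'b' (i=9, period=1)
emit factor 7: 'adecafhgdffbffgahgbfch' (i=10, period=22)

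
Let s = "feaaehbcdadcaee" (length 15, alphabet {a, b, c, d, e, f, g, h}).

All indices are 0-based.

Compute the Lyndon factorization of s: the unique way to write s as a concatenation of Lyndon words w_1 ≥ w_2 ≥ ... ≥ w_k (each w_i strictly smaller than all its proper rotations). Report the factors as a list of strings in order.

emit factor 1: 'f' (i=0, period=1)
emit factor 2: 'e' (i=1, period=1)
emit factor 3: 'aaehbcdadcaee' (i=2, period=13)

["f", "e", "aaehbcdadcaee"]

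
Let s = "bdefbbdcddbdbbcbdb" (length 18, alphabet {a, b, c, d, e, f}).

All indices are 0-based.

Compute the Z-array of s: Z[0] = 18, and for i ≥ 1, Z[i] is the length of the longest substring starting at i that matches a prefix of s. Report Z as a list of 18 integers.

Z[0]=18
i=1: i≥r, start 0; Z[1]=0
i=2: i≥r, start 0; Z[2]=0
i=3: i≥r, start 0; Z[3]=0
i=4: i≥r, start 0; Z[4]=1 grow→box=[4,5)
i=5: i≥r, start 0; Z[5]=2 grow→box=[5,7)
i=6: min(r-i=1, Z[1]=0)=0; Z[6]=0
i=7: i≥r, start 0; Z[7]=0
i=8: i≥r, start 0; Z[8]=0
i=9: i≥r, start 0; Z[9]=0
i=10: i≥r, start 0; Z[10]=2 grow→box=[10,12)
i=11: min(r-i=1, Z[1]=0)=0; Z[11]=0
i=12: i≥r, start 0; Z[12]=1 grow→box=[12,13)
i=13: i≥r, start 0; Z[13]=1 grow→box=[13,14)
i=14: i≥r, start 0; Z[14]=0
i=15: i≥r, start 0; Z[15]=2 grow→box=[15,17)
i=16: min(r-i=1, Z[1]=0)=0; Z[16]=0
i=17: i≥r, start 0; Z[17]=1 grow→box=[17,18)

[18, 0, 0, 0, 1, 2, 0, 0, 0, 0, 2, 0, 1, 1, 0, 2, 0, 1]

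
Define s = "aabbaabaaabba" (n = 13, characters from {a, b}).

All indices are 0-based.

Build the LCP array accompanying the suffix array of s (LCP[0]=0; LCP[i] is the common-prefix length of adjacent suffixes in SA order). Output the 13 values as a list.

sorted suffixes:
  #0 SA[0]=12  'a'
  #1 SA[1]=7  'aaabba'
  #2 SA[2]=4  'aabaaabba'
  #3 SA[3]=8  'aabba'
  #4 SA[4]=0  'aabbaabaaabba'
  #5 SA[5]=5  'abaaabba'
  #6 SA[6]=9  'abba'
  #7 SA[7]=1  'abbaabaaabba'
  #8 SA[8]=11  'ba'
  #9 SA[9]=6  'baaabba'
  #10 SA[10]=3  'baabaaabba'
  #11 SA[11]=10  'bba'
  #12 SA[12]=2  'bbaabaaabba'

SA = [12, 7, 4, 8, 0, 5, 9, 1, 11, 6, 3, 10, 2]
[i] adj suffixes → lcp
  [1] 12/7 → 1 ('a')
  [2] 7/4 → 2 ('aa')
  [3] 4/8 → 3 ('aab')
  [4] 8/0 → 5 ('aabba')
  [5] 0/5 → 1 ('a')
  [6] 5/9 → 2 ('ab')
  [7] 9/1 → 4 ('abba')
  [8] 1/11 → 0 ('')
  [9] 11/6 → 2 ('ba')
  [10] 6/3 → 3 ('baa')
  [11] 3/10 → 1 ('b')
  [12] 10/2 → 3 ('bba')

[0, 1, 2, 3, 5, 1, 2, 4, 0, 2, 3, 1, 3]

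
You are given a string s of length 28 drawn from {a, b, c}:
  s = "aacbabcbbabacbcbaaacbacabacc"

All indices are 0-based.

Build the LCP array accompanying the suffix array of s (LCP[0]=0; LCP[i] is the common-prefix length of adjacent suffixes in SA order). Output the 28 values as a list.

rank | idx | suffix
   0 |  16 | aaacbacabacc
   1 |   0 | aacbabcbbabacbcbaaacbacabacc
   2 |  17 | aacbacabacc
   3 |   9 | abacbcbaaacbacabacc
   4 |  23 | abacc
   5 |   4 | abcbbabacbcbaaacbacabacc
   6 |  21 | acabacc
   7 |   1 | acbabcbbabacbcbaaacbacabacc
   8 |  18 | acbacabacc
   9 |  11 | acbcbaaacbacabacc
  10 |  25 | acc
  11 |  15 | baaacbacabacc
  12 |   8 | babacbcbaaacbacabacc
  13 |   3 | babcbbabacbcbaaacbacabacc
  14 |  20 | bacabacc
  15 |  10 | bacbcbaaacbacabacc
  16 |  24 | bacc
  17 |   7 | bbabacbcbaaacbacabacc
  18 |  13 | bcbaaacbacabacc
  19 |   5 | bcbbabacbcbaaacbacabacc
  20 |  27 | c
  21 |  22 | cabacc
  22 |  14 | cbaaacbacabacc
  23 |   2 | cbabcbbabacbcbaaacbacabacc
  24 |  19 | cbacabacc
  25 |   6 | cbbabacbcbaaacbacabacc
  26 |  12 | cbcbaaacbacabacc
  27 |  26 | cc

SA = [16, 0, 17, 9, 23, 4, 21, 1, 18, 11, 25, 15, 8, 3, 20, 10, 24, 7, 13, 5, 27, 22, 14, 2, 19, 6, 12, 26]
i: (SA[i-1],SA[i]) lcp shared
  1: (16,0) 2 'aa'
  2: (0,17) 5 'aacba'
  3: (17,9) 1 'a'
  4: (9,23) 4 'abac'
  5: (23,4) 2 'ab'
  6: (4,21) 1 'a'
  7: (21,1) 2 'ac'
  8: (1,18) 4 'acba'
  9: (18,11) 3 'acb'
  10: (11,25) 2 'ac'
  11: (25,15) 0 ''
  12: (15,8) 2 'ba'
  13: (8,3) 3 'bab'
  14: (3,20) 2 'ba'
  15: (20,10) 3 'bac'
  16: (10,24) 3 'bac'
  17: (24,7) 1 'b'
  18: (7,13) 1 'b'
  19: (13,5) 3 'bcb'
  20: (5,27) 0 ''
  21: (27,22) 1 'c'
  22: (22,14) 1 'c'
  23: (14,2) 3 'cba'
  24: (2,19) 3 'cba'
  25: (19,6) 2 'cb'
  26: (6,12) 2 'cb'
  27: (12,26) 1 'c'

[0, 2, 5, 1, 4, 2, 1, 2, 4, 3, 2, 0, 2, 3, 2, 3, 3, 1, 1, 3, 0, 1, 1, 3, 3, 2, 2, 1]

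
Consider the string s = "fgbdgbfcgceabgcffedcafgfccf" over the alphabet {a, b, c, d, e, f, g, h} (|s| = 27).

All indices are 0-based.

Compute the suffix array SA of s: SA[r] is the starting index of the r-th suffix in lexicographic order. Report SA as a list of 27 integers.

[11, 20, 2, 5, 12, 19, 24, 9, 25, 14, 7, 18, 3, 10, 17, 26, 23, 6, 16, 15, 0, 21, 1, 4, 8, 13, 22]

rank | idx | suffix
   0 |  11 | abgcffedcafgfccf
   1 |  20 | afgfccf
   2 |   2 | bdgbfcgceabgcffedcafgfccf
   3 |   5 | bfcgceabgcffedcafgfccf
   4 |  12 | bgcffedcafgfccf
   5 |  19 | cafgfccf
   6 |  24 | ccf
   7 |   9 | ceabgcffedcafgfccf
   8 |  25 | cf
   9 |  14 | cffedcafgfccf
  10 |   7 | cgceabgcffedcafgfccf
  11 |  18 | dcafgfccf
  12 |   3 | dgbfcgceabgcffedcafgfccf
  13 |  10 | eabgcffedcafgfccf
  14 |  17 | edcafgfccf
  15 |  26 | f
  16 |  23 | fccf
  17 |   6 | fcgceabgcffedcafgfccf
  18 |  16 | fedcafgfccf
  19 |  15 | ffedcafgfccf
  20 |   0 | fgbdgbfcgceabgcffedcafgfccf
  21 |  21 | fgfccf
  22 |   1 | gbdgbfcgceabgcffedcafgfccf
  23 |   4 | gbfcgceabgcffedcafgfccf
  24 |   8 | gceabgcffedcafgfccf
  25 |  13 | gcffedcafgfccf
  26 |  22 | gfccf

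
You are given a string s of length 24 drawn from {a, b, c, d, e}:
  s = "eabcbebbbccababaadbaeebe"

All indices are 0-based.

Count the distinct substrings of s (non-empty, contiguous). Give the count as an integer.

272

rank | idx | suffix
   0 |  15 | aadbaeebe
   1 |  13 | abaadbaeebe
   2 |  11 | ababaadbaeebe
   3 |   1 | abcbebbbccababaadbaeebe
   4 |  16 | adbaeebe
   5 |  19 | aeebe
   6 |  14 | baadbaeebe
   7 |  12 | babaadbaeebe
   8 |  18 | baeebe
   9 |   6 | bbbccababaadbaeebe
  10 |   7 | bbccababaadbaeebe
  11 |   2 | bcbebbbccababaadbaeebe
  12 |   8 | bccababaadbaeebe
  13 |  22 | be
  14 |   4 | bebbbccababaadbaeebe
  15 |  10 | cababaadbaeebe
  16 |   3 | cbebbbccababaadbaeebe
  17 |   9 | ccababaadbaeebe
  18 |  17 | dbaeebe
  19 |  23 | e
  20 |   0 | eabcbebbbccababaadbaeebe
  21 |   5 | ebbbccababaadbaeebe
  22 |  21 | ebe
  23 |  20 | eebe

SA = [15, 13, 11, 1, 16, 19, 14, 12, 18, 6, 7, 2, 8, 22, 4, 10, 3, 9, 17, 23, 0, 5, 21, 20]
[i] adj suffixes → lcp
  [1] 15/13 → 1 ('a')
  [2] 13/11 → 3 ('aba')
  [3] 11/1 → 2 ('ab')
  [4] 1/16 → 1 ('a')
  [5] 16/19 → 1 ('a')
  [6] 19/14 → 0 ('')
  [7] 14/12 → 2 ('ba')
  [8] 12/18 → 2 ('ba')
  [9] 18/6 → 1 ('b')
  [10] 6/7 → 2 ('bb')
  [11] 7/2 → 1 ('b')
  [12] 2/8 → 2 ('bc')
  [13] 8/22 → 1 ('b')
  [14] 22/4 → 2 ('be')
  [15] 4/10 → 0 ('')
  [16] 10/3 → 1 ('c')
  [17] 3/9 → 1 ('c')
  [18] 9/17 → 0 ('')
  [19] 17/23 → 0 ('')
  [20] 23/0 → 1 ('e')
  [21] 0/5 → 1 ('e')
  [22] 5/21 → 2 ('eb')
  [23] 21/20 → 1 ('e')

n(n+1)/2 = 24·25/2 = 300
Σ LCP = 0 + 1 + 3 + 2 + 1 + 1 + 0 + 2 + 2 + 1 + 2 + 1 + 2 + 1 + 2 + 0 + 1 + 1 + 0 + 0 + 1 + 1 + 2 + 1 = 28
distinct = 300 − 28 = 272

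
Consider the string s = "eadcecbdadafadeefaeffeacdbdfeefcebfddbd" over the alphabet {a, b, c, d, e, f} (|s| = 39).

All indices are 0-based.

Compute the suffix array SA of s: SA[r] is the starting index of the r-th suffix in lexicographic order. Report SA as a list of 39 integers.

rank | idx | suffix
   0 |  22 | acdbdfeefcebfddbd
   1 |   8 | adafadeefaeffeacdbdfeefcebfddbd
   2 |   1 | adcecbdadafadeefaeffeacdbdfeefcebfddbd
   3 |  12 | adeefaeffeacdbdfeefcebfddbd
   4 |  17 | aeffeacdbdfeefcebfddbd
   5 |  10 | afadeefaeffeacdbdfeefcebfddbd
   6 |  37 | bd
   7 |   6 | bdadafadeefaeffeacdbdfeefcebfddbd
   8 |  25 | bdfeefcebfddbd
   9 |  33 | bfddbd
  10 |   5 | cbdadafadeefaeffeacdbdfeefcebfddbd
  11 |  23 | cdbdfeefcebfddbd
  12 |  31 | cebfddbd
  13 |   3 | cecbdadafadeefaeffeacdbdfeefcebfddbd
  14 |  38 | d
  15 |   7 | dadafadeefaeffeacdbdfeefcebfddbd
  16 |   9 | dafadeefaeffeacdbdfeefcebfddbd
  17 |  36 | dbd
  18 |  24 | dbdfeefcebfddbd
  19 |   2 | dcecbdadafadeefaeffeacdbdfeefcebfddbd
  20 |  35 | ddbd
  21 |  13 | deefaeffeacdbdfeefcebfddbd
  22 |  26 | dfeefcebfddbd
  23 |  21 | eacdbdfeefcebfddbd
  24 |   0 | eadcecbdadafadeefaeffeacdbdfeefcebfddbd
  25 |  32 | ebfddbd
  26 |   4 | ecbdadafadeefaeffeacdbdfeefcebfddbd
  27 |  14 | eefaeffeacdbdfeefcebfddbd
  28 |  28 | eefcebfddbd
  29 |  15 | efaeffeacdbdfeefcebfddbd
  30 |  29 | efcebfddbd
  31 |  18 | effeacdbdfeefcebfddbd
  32 |  11 | fadeefaeffeacdbdfeefcebfddbd
  33 |  16 | faeffeacdbdfeefcebfddbd
  34 |  30 | fcebfddbd
  35 |  34 | fddbd
  36 |  20 | feacdbdfeefcebfddbd
  37 |  27 | feefcebfddbd
  38 |  19 | ffeacdbdfeefcebfddbd

[22, 8, 1, 12, 17, 10, 37, 6, 25, 33, 5, 23, 31, 3, 38, 7, 9, 36, 24, 2, 35, 13, 26, 21, 0, 32, 4, 14, 28, 15, 29, 18, 11, 16, 30, 34, 20, 27, 19]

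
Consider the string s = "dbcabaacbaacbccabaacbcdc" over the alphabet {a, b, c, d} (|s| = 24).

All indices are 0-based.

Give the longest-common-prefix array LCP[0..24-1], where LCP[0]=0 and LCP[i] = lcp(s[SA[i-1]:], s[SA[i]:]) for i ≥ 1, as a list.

[0, 4, 5, 1, 6, 1, 3, 4, 0, 5, 6, 1, 2, 2, 0, 1, 7, 1, 2, 3, 1, 1, 0, 1]

sorted suffixes:
  #0 SA[0]=5  'aacbaacbccabaacbcdc'
  #1 SA[1]=9  'aacbccabaacbcdc'
  #2 SA[2]=17  'aacbcdc'
  #3 SA[3]=3  'abaacbaacbccabaacbcdc'
  #4 SA[4]=15  'abaacbcdc'
  #5 SA[5]=6  'acbaacbccabaacbcdc'
  #6 SA[6]=10  'acbccabaacbcdc'
  #7 SA[7]=18  'acbcdc'
  #8 SA[8]=4  'baacbaacbccabaacbcdc'
  #9 SA[9]=8  'baacbccabaacbcdc'
  #10 SA[10]=16  'baacbcdc'
  #11 SA[11]=1  'bcabaacbaacbccabaacbcdc'
  #12 SA[12]=12  'bccabaacbcdc'
  #13 SA[13]=20  'bcdc'
  #14 SA[14]=23  'c'
  #15 SA[15]=2  'cabaacbaacbccabaacbcdc'
  #16 SA[16]=14  'cabaacbcdc'
  #17 SA[17]=7  'cbaacbccabaacbcdc'
  #18 SA[18]=11  'cbccabaacbcdc'
  #19 SA[19]=19  'cbcdc'
  #20 SA[20]=13  'ccabaacbcdc'
  #21 SA[21]=21  'cdc'
  #22 SA[22]=0  'dbcabaacbaacbccabaacbcdc'
  #23 SA[23]=22  'dc'

SA = [5, 9, 17, 3, 15, 6, 10, 18, 4, 8, 16, 1, 12, 20, 23, 2, 14, 7, 11, 19, 13, 21, 0, 22]
rank  pair      lcp
   1  s[5:],s[9:]  4  'aacb'
   2  s[9:],s[17:]  5  'aacbc'
   3  s[17:],s[3:]  1  'a'
   4  s[3:],s[15:]  6  'abaacb'
   5  s[15:],s[6:]  1  'a'
   6  s[6:],s[10:]  3  'acb'
   7  s[10:],s[18:]  4  'acbc'
   8  s[18:],s[4:]  0  ''
   9  s[4:],s[8:]  5  'baacb'
  10  s[8:],s[16:]  6  'baacbc'
  11  s[16:],s[1:]  1  'b'
  12  s[1:],s[12:]  2  'bc'
  13  s[12:],s[20:]  2  'bc'
  14  s[20:],s[23:]  0  ''
  15  s[23:],s[2:]  1  'c'
  16  s[2:],s[14:]  7  'cabaacb'
  17  s[14:],s[7:]  1  'c'
  18  s[7:],s[11:]  2  'cb'
  19  s[11:],s[19:]  3  'cbc'
  20  s[19:],s[13:]  1  'c'
  21  s[13:],s[21:]  1  'c'
  22  s[21:],s[0:]  0  ''
  23  s[0:],s[22:]  1  'd'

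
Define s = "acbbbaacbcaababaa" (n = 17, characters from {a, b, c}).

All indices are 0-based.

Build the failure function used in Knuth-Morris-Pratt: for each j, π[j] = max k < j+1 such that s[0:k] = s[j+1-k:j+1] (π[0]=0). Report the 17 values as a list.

[0, 0, 0, 0, 0, 1, 1, 2, 3, 0, 1, 1, 0, 1, 0, 1, 1]

π[0] = 0
j=1 s[j]='c': π[1]=0 (border '')
j=2 s[j]='b': π[2]=0 (border '')
j=3 s[j]='b': π[3]=0 (border '')
j=4 s[j]='b': π[4]=0 (border '')
j=5 s[j]='a': π[5]=1 (border 'a')
j=6 s[j]='a': k: 1→0; π[6]=1 (border 'a')
j=7 s[j]='c': π[7]=2 (border 'ac')
j=8 s[j]='b': π[8]=3 (border 'acb')
j=9 s[j]='c': k: 3→0; π[9]=0 (border '')
j=10 s[j]='a': π[10]=1 (border 'a')
j=11 s[j]='a': k: 1→0; π[11]=1 (border 'a')
j=12 s[j]='b': k: 1→0; π[12]=0 (border '')
j=13 s[j]='a': π[13]=1 (border 'a')
j=14 s[j]='b': k: 1→0; π[14]=0 (border '')
j=15 s[j]='a': π[15]=1 (border 'a')
j=16 s[j]='a': k: 1→0; π[16]=1 (border 'a')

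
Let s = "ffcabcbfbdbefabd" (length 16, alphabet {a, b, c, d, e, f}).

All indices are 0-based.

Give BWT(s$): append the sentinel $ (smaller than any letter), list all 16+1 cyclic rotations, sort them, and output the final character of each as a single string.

dcfaafdcfbbbbebf$

rank  rotation           last
    0  $ffcabcbfbdbefabd  d
    1  abcbfbdbefabd$ffc  c
    2  abd$ffcabcbfbdbef  f
    3  bcbfbdbefabd$ffca  a
    4  bd$ffcabcbfbdbefa  a
    5  bdbefabd$ffcabcbf  f
    6  befabd$ffcabcbfbd  d
    7  bfbdbefabd$ffcabc  c
    8  cabcbfbdbefabd$ff  f
    9  cbfbdbefabd$ffcab  b
   10  d$ffcabcbfbdbefab  b
   11  dbefabd$ffcabcbfb  b
   12  efabd$ffcabcbfbdb  b
   13  fabd$ffcabcbfbdbe  e
   14  fbdbefabd$ffcabcb  b
   15  fcabcbfbdbefabd$f  f
   16  ffcabcbfbdbefabd$  $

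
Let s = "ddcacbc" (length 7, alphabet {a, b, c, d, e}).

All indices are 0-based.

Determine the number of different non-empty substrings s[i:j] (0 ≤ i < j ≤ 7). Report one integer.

25

sorted suffixes:
  #0 SA[0]=3  'acbc'
  #1 SA[1]=5  'bc'
  #2 SA[2]=6  'c'
  #3 SA[3]=2  'cacbc'
  #4 SA[4]=4  'cbc'
  #5 SA[5]=1  'dcacbc'
  #6 SA[6]=0  'ddcacbc'

SA = [3, 5, 6, 2, 4, 1, 0]
[i] adj suffixes → lcp
  [1] 3/5 → 0 ('')
  [2] 5/6 → 0 ('')
  [3] 6/2 → 1 ('c')
  [4] 2/4 → 1 ('c')
  [5] 4/1 → 0 ('')
  [6] 1/0 → 1 ('d')

n(n+1)/2 = 7·8/2 = 28
Σ LCP = 0 + 0 + 0 + 1 + 1 + 0 + 1 = 3
distinct = 28 − 3 = 25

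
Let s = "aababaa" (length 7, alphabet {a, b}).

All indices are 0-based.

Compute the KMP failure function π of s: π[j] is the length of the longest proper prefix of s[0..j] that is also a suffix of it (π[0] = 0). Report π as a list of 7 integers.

π[0] = 0
j=1 s[j]='a': π[1]=1 (border 'a')
j=2 s[j]='b': k: 1→0; π[2]=0 (border '')
j=3 s[j]='a': π[3]=1 (border 'a')
j=4 s[j]='b': k: 1→0; π[4]=0 (border '')
j=5 s[j]='a': π[5]=1 (border 'a')
j=6 s[j]='a': π[6]=2 (border 'aa')

[0, 1, 0, 1, 0, 1, 2]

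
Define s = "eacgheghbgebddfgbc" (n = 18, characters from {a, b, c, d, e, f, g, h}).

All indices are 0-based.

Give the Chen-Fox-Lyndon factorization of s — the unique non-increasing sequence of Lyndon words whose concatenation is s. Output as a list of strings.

["e", "acgheghbgebddfgbc"]

emit factor 1: 'e' (i=0, period=1)
emit factor 2: 'acgheghbgebddfgbc' (i=1, period=17)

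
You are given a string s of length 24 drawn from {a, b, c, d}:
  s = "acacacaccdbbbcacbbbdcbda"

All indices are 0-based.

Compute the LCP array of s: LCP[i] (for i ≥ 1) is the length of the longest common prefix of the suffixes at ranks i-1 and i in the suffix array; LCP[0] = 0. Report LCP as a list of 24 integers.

sorted suffixes:
  #0 SA[0]=23  'a'
  #1 SA[1]=0  'acacacaccdbbbcacbbbdcbda'
  #2 SA[2]=2  'acacaccdbbbcacbbbdcbda'
  #3 SA[3]=4  'acaccdbbbcacbbbdcbda'
  #4 SA[4]=14  'acbbbdcbda'
  #5 SA[5]=6  'accdbbbcacbbbdcbda'
  #6 SA[6]=10  'bbbcacbbbdcbda'
  #7 SA[7]=16  'bbbdcbda'
  #8 SA[8]=11  'bbcacbbbdcbda'
  #9 SA[9]=17  'bbdcbda'
  #10 SA[10]=12  'bcacbbbdcbda'
  #11 SA[11]=21  'bda'
  #12 SA[12]=18  'bdcbda'
  #13 SA[13]=1  'cacacaccdbbbcacbbbdcbda'
  #14 SA[14]=3  'cacaccdbbbcacbbbdcbda'
  #15 SA[15]=13  'cacbbbdcbda'
  #16 SA[16]=5  'caccdbbbcacbbbdcbda'
  #17 SA[17]=15  'cbbbdcbda'
  #18 SA[18]=20  'cbda'
  #19 SA[19]=7  'ccdbbbcacbbbdcbda'
  #20 SA[20]=8  'cdbbbcacbbbdcbda'
  #21 SA[21]=22  'da'
  #22 SA[22]=9  'dbbbcacbbbdcbda'
  #23 SA[23]=19  'dcbda'

SA = [23, 0, 2, 4, 14, 6, 10, 16, 11, 17, 12, 21, 18, 1, 3, 13, 5, 15, 20, 7, 8, 22, 9, 19]
rank  pair      lcp
   1  s[23:],s[0:]  1  'a'
   2  s[0:],s[2:]  6  'acacac'
   3  s[2:],s[4:]  4  'acac'
   4  s[4:],s[14:]  2  'ac'
   5  s[14:],s[6:]  2  'ac'
   6  s[6:],s[10:]  0  ''
   7  s[10:],s[16:]  3  'bbb'
   8  s[16:],s[11:]  2  'bb'
   9  s[11:],s[17:]  2  'bb'
  10  s[17:],s[12:]  1  'b'
  11  s[12:],s[21:]  1  'b'
  12  s[21:],s[18:]  2  'bd'
  13  s[18:],s[1:]  0  ''
  14  s[1:],s[3:]  5  'cacac'
  15  s[3:],s[13:]  3  'cac'
  16  s[13:],s[5:]  3  'cac'
  17  s[5:],s[15:]  1  'c'
  18  s[15:],s[20:]  2  'cb'
  19  s[20:],s[7:]  1  'c'
  20  s[7:],s[8:]  1  'c'
  21  s[8:],s[22:]  0  ''
  22  s[22:],s[9:]  1  'd'
  23  s[9:],s[19:]  1  'd'

[0, 1, 6, 4, 2, 2, 0, 3, 2, 2, 1, 1, 2, 0, 5, 3, 3, 1, 2, 1, 1, 0, 1, 1]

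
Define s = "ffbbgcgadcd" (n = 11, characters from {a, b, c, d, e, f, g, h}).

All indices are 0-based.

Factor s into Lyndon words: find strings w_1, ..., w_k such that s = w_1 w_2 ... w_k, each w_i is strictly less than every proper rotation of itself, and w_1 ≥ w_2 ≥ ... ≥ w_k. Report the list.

emit factor 1: 'f' (i=0, period=1)
emit factor 2: 'f' (i=1, period=1)
emit factor 3: 'bbgcg' (i=2, period=5)
emit factor 4: 'adcd' (i=7, period=4)

["f", "f", "bbgcg", "adcd"]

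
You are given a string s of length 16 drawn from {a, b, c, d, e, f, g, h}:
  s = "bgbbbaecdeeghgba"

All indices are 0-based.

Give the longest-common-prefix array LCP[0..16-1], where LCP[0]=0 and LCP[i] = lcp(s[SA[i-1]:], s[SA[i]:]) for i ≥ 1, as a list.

rank | idx | suffix
   0 |  15 | a
   1 |   5 | aecdeeghgba
   2 |  14 | ba
   3 |   4 | baecdeeghgba
   4 |   3 | bbaecdeeghgba
   5 |   2 | bbbaecdeeghgba
   6 |   0 | bgbbbaecdeeghgba
   7 |   7 | cdeeghgba
   8 |   8 | deeghgba
   9 |   6 | ecdeeghgba
  10 |   9 | eeghgba
  11 |  10 | eghgba
  12 |  13 | gba
  13 |   1 | gbbbaecdeeghgba
  14 |  11 | ghgba
  15 |  12 | hgba

SA = [15, 5, 14, 4, 3, 2, 0, 7, 8, 6, 9, 10, 13, 1, 11, 12]
[i] adj suffixes → lcp
  [1] 15/5 → 1 ('a')
  [2] 5/14 → 0 ('')
  [3] 14/4 → 2 ('ba')
  [4] 4/3 → 1 ('b')
  [5] 3/2 → 2 ('bb')
  [6] 2/0 → 1 ('b')
  [7] 0/7 → 0 ('')
  [8] 7/8 → 0 ('')
  [9] 8/6 → 0 ('')
  [10] 6/9 → 1 ('e')
  [11] 9/10 → 1 ('e')
  [12] 10/13 → 0 ('')
  [13] 13/1 → 2 ('gb')
  [14] 1/11 → 1 ('g')
  [15] 11/12 → 0 ('')

[0, 1, 0, 2, 1, 2, 1, 0, 0, 0, 1, 1, 0, 2, 1, 0]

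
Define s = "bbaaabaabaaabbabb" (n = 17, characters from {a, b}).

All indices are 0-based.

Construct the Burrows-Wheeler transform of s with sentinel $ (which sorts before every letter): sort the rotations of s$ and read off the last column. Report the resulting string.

bbbbaaaababbaaba$a

rank  rotation            last
    0  $bbaaabaabaaabbabb  b
    1  aaabaabaaabbabb$bb  b
    2  aaabbabb$bbaaabaab  b
    3  aabaaabbabb$bbaaab  b
    4  aabaabaaabbabb$bba  a
    5  aabbabb$bbaaabaaba  a
    6  abaaabbabb$bbaaaba  a
    7  abaabaaabbabb$bbaa  a
    8  abb$bbaaabaabaaabb  b
    9  abbabb$bbaaabaabaa  a
   10  b$bbaaabaabaaabbab  b
   11  baaabaabaaabbabb$b  b
   12  baaabbabb$bbaaabaa  a
   13  baabaaabbabb$bbaaa  a
   14  babb$bbaaabaabaaab  b
   15  bb$bbaaabaabaaabba  a
   16  bbaaabaabaaabbabb$  $
   17  bbabb$bbaaabaabaaa  a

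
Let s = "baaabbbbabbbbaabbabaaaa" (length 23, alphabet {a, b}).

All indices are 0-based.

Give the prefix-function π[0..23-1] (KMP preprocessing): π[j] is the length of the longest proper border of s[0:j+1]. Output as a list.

π[0] = 0
j=1 s[j]='a': π[1]=0 (border '')
j=2 s[j]='a': π[2]=0 (border '')
j=3 s[j]='a': π[3]=0 (border '')
j=4 s[j]='b': π[4]=1 (border 'b')
j=5 s[j]='b': k: 1→0; π[5]=1 (border 'b')
j=6 s[j]='b': k: 1→0; π[6]=1 (border 'b')
j=7 s[j]='b': k: 1→0; π[7]=1 (border 'b')
j=8 s[j]='a': π[8]=2 (border 'ba')
j=9 s[j]='b': k: 2→0; π[9]=1 (border 'b')
j=10 s[j]='b': k: 1→0; π[10]=1 (border 'b')
j=11 s[j]='b': k: 1→0; π[11]=1 (border 'b')
j=12 s[j]='b': k: 1→0; π[12]=1 (border 'b')
j=13 s[j]='a': π[13]=2 (border 'ba')
j=14 s[j]='a': π[14]=3 (border 'baa')
j=15 s[j]='b': k: 3→0; π[15]=1 (border 'b')
j=16 s[j]='b': k: 1→0; π[16]=1 (border 'b')
j=17 s[j]='a': π[17]=2 (border 'ba')
j=18 s[j]='b': k: 2→0; π[18]=1 (border 'b')
j=19 s[j]='a': π[19]=2 (border 'ba')
j=20 s[j]='a': π[20]=3 (border 'baa')
j=21 s[j]='a': π[21]=4 (border 'baaa')
j=22 s[j]='a': k: 4→0; π[22]=0 (border '')

[0, 0, 0, 0, 1, 1, 1, 1, 2, 1, 1, 1, 1, 2, 3, 1, 1, 2, 1, 2, 3, 4, 0]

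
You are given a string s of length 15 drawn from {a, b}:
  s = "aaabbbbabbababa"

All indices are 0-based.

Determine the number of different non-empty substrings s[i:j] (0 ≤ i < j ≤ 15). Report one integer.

sorted suffixes:
  #0 SA[0]=14  'a'
  #1 SA[1]=0  'aaabbbbabbababa'
  #2 SA[2]=1  'aabbbbabbababa'
  #3 SA[3]=12  'aba'
  #4 SA[4]=10  'ababa'
  #5 SA[5]=7  'abbababa'
  #6 SA[6]=2  'abbbbabbababa'
  #7 SA[7]=13  'ba'
  #8 SA[8]=11  'baba'
  #9 SA[9]=9  'bababa'
  #10 SA[10]=6  'babbababa'
  #11 SA[11]=8  'bbababa'
  #12 SA[12]=5  'bbabbababa'
  #13 SA[13]=4  'bbbabbababa'
  #14 SA[14]=3  'bbbbabbababa'

SA = [14, 0, 1, 12, 10, 7, 2, 13, 11, 9, 6, 8, 5, 4, 3]
[i] adj suffixes → lcp
  [1] 14/0 → 1 ('a')
  [2] 0/1 → 2 ('aa')
  [3] 1/12 → 1 ('a')
  [4] 12/10 → 3 ('aba')
  [5] 10/7 → 2 ('ab')
  [6] 7/2 → 3 ('abb')
  [7] 2/13 → 0 ('')
  [8] 13/11 → 2 ('ba')
  [9] 11/9 → 4 ('baba')
  [10] 9/6 → 3 ('bab')
  [11] 6/8 → 1 ('b')
  [12] 8/5 → 4 ('bbab')
  [13] 5/4 → 2 ('bb')
  [14] 4/3 → 3 ('bbb')

n(n+1)/2 = 15·16/2 = 120
Σ LCP = 0 + 1 + 2 + 1 + 3 + 2 + 3 + 0 + 2 + 4 + 3 + 1 + 4 + 2 + 3 = 31
distinct = 120 − 31 = 89

89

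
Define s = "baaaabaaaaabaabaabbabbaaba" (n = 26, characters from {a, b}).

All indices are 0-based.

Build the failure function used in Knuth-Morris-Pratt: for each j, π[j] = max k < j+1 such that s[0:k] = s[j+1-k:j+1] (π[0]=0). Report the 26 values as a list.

[0, 0, 0, 0, 0, 1, 2, 3, 4, 5, 0, 1, 2, 3, 1, 2, 3, 1, 1, 2, 1, 1, 2, 3, 1, 2]

π[0] = 0
j=1 s[j]='a': π[1]=0 (border '')
j=2 s[j]='a': π[2]=0 (border '')
j=3 s[j]='a': π[3]=0 (border '')
j=4 s[j]='a': π[4]=0 (border '')
j=5 s[j]='b': π[5]=1 (border 'b')
j=6 s[j]='a': π[6]=2 (border 'ba')
j=7 s[j]='a': π[7]=3 (border 'baa')
j=8 s[j]='a': π[8]=4 (border 'baaa')
j=9 s[j]='a': π[9]=5 (border 'baaaa')
j=10 s[j]='a': k: 5→0; π[10]=0 (border '')
j=11 s[j]='b': π[11]=1 (border 'b')
j=12 s[j]='a': π[12]=2 (border 'ba')
j=13 s[j]='a': π[13]=3 (border 'baa')
j=14 s[j]='b': k: 3→0; π[14]=1 (border 'b')
j=15 s[j]='a': π[15]=2 (border 'ba')
j=16 s[j]='a': π[16]=3 (border 'baa')
j=17 s[j]='b': k: 3→0; π[17]=1 (border 'b')
j=18 s[j]='b': k: 1→0; π[18]=1 (border 'b')
j=19 s[j]='a': π[19]=2 (border 'ba')
j=20 s[j]='b': k: 2→0; π[20]=1 (border 'b')
j=21 s[j]='b': k: 1→0; π[21]=1 (border 'b')
j=22 s[j]='a': π[22]=2 (border 'ba')
j=23 s[j]='a': π[23]=3 (border 'baa')
j=24 s[j]='b': k: 3→0; π[24]=1 (border 'b')
j=25 s[j]='a': π[25]=2 (border 'ba')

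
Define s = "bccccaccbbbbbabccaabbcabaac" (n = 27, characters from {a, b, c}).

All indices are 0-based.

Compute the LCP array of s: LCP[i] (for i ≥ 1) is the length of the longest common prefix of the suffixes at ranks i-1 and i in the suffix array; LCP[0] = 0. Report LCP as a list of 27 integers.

[0, 2, 1, 2, 2, 1, 2, 0, 2, 1, 2, 3, 4, 2, 1, 2, 3, 0, 1, 2, 2, 1, 1, 3, 2, 2, 3]

sorted suffixes:
  #0 SA[0]=17  'aabbcabaac'
  #1 SA[1]=24  'aac'
  #2 SA[2]=22  'abaac'
  #3 SA[3]=18  'abbcabaac'
  #4 SA[4]=13  'abccaabbcabaac'
  #5 SA[5]=25  'ac'
  #6 SA[6]=5  'accbbbbbabccaabbcabaac'
  #7 SA[7]=23  'baac'
  #8 SA[8]=12  'babccaabbcabaac'
  #9 SA[9]=11  'bbabccaabbcabaac'
  #10 SA[10]=10  'bbbabccaabbcabaac'
  #11 SA[11]=9  'bbbbabccaabbcabaac'
  #12 SA[12]=8  'bbbbbabccaabbcabaac'
  #13 SA[13]=19  'bbcabaac'
  #14 SA[14]=20  'bcabaac'
  #15 SA[15]=14  'bccaabbcabaac'
  #16 SA[16]=0  'bccccaccbbbbbabccaabbcabaac'
  #17 SA[17]=26  'c'
  #18 SA[18]=16  'caabbcabaac'
  #19 SA[19]=21  'cabaac'
  #20 SA[20]=4  'caccbbbbbabccaabbcabaac'
  #21 SA[21]=7  'cbbbbbabccaabbcabaac'
  #22 SA[22]=15  'ccaabbcabaac'
  #23 SA[23]=3  'ccaccbbbbbabccaabbcabaac'
  #24 SA[24]=6  'ccbbbbbabccaabbcabaac'
  #25 SA[25]=2  'cccaccbbbbbabccaabbcabaac'
  #26 SA[26]=1  'ccccaccbbbbbabccaabbcabaac'

SA = [17, 24, 22, 18, 13, 25, 5, 23, 12, 11, 10, 9, 8, 19, 20, 14, 0, 26, 16, 21, 4, 7, 15, 3, 6, 2, 1]
[i] adj suffixes → lcp
  [1] 17/24 → 2 ('aa')
  [2] 24/22 → 1 ('a')
  [3] 22/18 → 2 ('ab')
  [4] 18/13 → 2 ('ab')
  [5] 13/25 → 1 ('a')
  [6] 25/5 → 2 ('ac')
  [7] 5/23 → 0 ('')
  [8] 23/12 → 2 ('ba')
  [9] 12/11 → 1 ('b')
  [10] 11/10 → 2 ('bb')
  [11] 10/9 → 3 ('bbb')
  [12] 9/8 → 4 ('bbbb')
  [13] 8/19 → 2 ('bb')
  [14] 19/20 → 1 ('b')
  [15] 20/14 → 2 ('bc')
  [16] 14/0 → 3 ('bcc')
  [17] 0/26 → 0 ('')
  [18] 26/16 → 1 ('c')
  [19] 16/21 → 2 ('ca')
  [20] 21/4 → 2 ('ca')
  [21] 4/7 → 1 ('c')
  [22] 7/15 → 1 ('c')
  [23] 15/3 → 3 ('cca')
  [24] 3/6 → 2 ('cc')
  [25] 6/2 → 2 ('cc')
  [26] 2/1 → 3 ('ccc')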